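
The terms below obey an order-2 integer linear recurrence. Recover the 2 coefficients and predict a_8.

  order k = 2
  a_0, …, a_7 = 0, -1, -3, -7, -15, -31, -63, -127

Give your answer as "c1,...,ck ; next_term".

  a_2 = 3·-1 + -2·0 = -3
  a_3 = 3·-3 + -2·-1 = -7
  a_4 = 3·-7 + -2·-3 = -15
  a_5 = 3·-15 + -2·-7 = -31
  a_6 = 3·-31 + -2·-15 = -63
  a_7 = 3·-63 + -2·-31 = -127
  a_8 = 3·-127 + -2·-63 = -255

3,-2 ; -255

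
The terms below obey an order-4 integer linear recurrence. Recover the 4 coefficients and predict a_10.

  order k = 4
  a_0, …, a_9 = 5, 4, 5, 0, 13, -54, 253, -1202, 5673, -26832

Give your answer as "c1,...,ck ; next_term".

  a_4 = -4·0 + 4·5 + 2·4 + -3·5 = 13
  a_5 = -4·13 + 4·0 + 2·5 + -3·4 = -54
  a_6 = -4·-54 + 4·13 + 2·0 + -3·5 = 253
  a_7 = -4·253 + 4·-54 + 2·13 + -3·0 = -1202
  a_8 = -4·-1202 + 4·253 + 2·-54 + -3·13 = 5673
  a_9 = -4·5673 + 4·-1202 + 2·253 + -3·-54 = -26832
  a_10 = -4·-26832 + 4·5673 + 2·-1202 + -3·253 = 126857

-4,4,2,-3 ; 126857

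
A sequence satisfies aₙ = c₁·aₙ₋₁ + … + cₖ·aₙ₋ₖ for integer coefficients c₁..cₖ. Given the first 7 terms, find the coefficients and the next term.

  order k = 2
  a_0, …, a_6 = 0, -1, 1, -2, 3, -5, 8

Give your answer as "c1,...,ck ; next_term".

  a_2 = -1·-1 + 1·0 = 1
  a_3 = -1·1 + 1·-1 = -2
  a_4 = -1·-2 + 1·1 = 3
  a_5 = -1·3 + 1·-2 = -5
  a_6 = -1·-5 + 1·3 = 8
  a_7 = -1·8 + 1·-5 = -13

-1,1 ; -13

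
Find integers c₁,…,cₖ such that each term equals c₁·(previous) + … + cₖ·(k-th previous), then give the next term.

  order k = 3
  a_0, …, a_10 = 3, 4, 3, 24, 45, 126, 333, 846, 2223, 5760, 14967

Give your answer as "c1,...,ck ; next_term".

1,3,3 ; 38916

  a_3 = 1·3 + 3·4 + 3·3 = 24
  a_4 = 1·24 + 3·3 + 3·4 = 45
  a_5 = 1·45 + 3·24 + 3·3 = 126
  a_6 = 1·126 + 3·45 + 3·24 = 333
  a_7 = 1·333 + 3·126 + 3·45 = 846
  a_8 = 1·846 + 3·333 + 3·126 = 2223
  a_9 = 1·2223 + 3·846 + 3·333 = 5760
  a_10 = 1·5760 + 3·2223 + 3·846 = 14967
  a_11 = 1·14967 + 3·5760 + 3·2223 = 38916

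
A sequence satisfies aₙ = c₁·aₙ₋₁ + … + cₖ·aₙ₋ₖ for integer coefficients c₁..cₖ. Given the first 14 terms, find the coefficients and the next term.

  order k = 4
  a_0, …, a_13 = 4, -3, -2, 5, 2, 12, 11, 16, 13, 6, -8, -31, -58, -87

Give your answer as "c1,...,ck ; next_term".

1,1,-1,-1 ; -106

  a_4 = 1·5 + 1·-2 + -1·-3 + -1·4 = 2
  a_5 = 1·2 + 1·5 + -1·-2 + -1·-3 = 12
  a_6 = 1·12 + 1·2 + -1·5 + -1·-2 = 11
  a_7 = 1·11 + 1·12 + -1·2 + -1·5 = 16
  a_8 = 1·16 + 1·11 + -1·12 + -1·2 = 13
  a_9 = 1·13 + 1·16 + -1·11 + -1·12 = 6
  a_10 = 1·6 + 1·13 + -1·16 + -1·11 = -8
  a_11 = 1·-8 + 1·6 + -1·13 + -1·16 = -31
  a_12 = 1·-31 + 1·-8 + -1·6 + -1·13 = -58
  a_13 = 1·-58 + 1·-31 + -1·-8 + -1·6 = -87
  a_14 = 1·-87 + 1·-58 + -1·-31 + -1·-8 = -106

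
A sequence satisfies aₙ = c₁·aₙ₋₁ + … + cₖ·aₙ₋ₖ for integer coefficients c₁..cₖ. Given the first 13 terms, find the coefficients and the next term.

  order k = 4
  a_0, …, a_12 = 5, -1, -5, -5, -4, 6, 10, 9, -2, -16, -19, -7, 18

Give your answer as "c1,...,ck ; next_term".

0,0,-1,-1 ; 35

  a_4 = 0·-5 + 0·-5 + -1·-1 + -1·5 = -4
  a_5 = 0·-4 + 0·-5 + -1·-5 + -1·-1 = 6
  a_6 = 0·6 + 0·-4 + -1·-5 + -1·-5 = 10
  a_7 = 0·10 + 0·6 + -1·-4 + -1·-5 = 9
  a_8 = 0·9 + 0·10 + -1·6 + -1·-4 = -2
  a_9 = 0·-2 + 0·9 + -1·10 + -1·6 = -16
  a_10 = 0·-16 + 0·-2 + -1·9 + -1·10 = -19
  a_11 = 0·-19 + 0·-16 + -1·-2 + -1·9 = -7
  a_12 = 0·-7 + 0·-19 + -1·-16 + -1·-2 = 18
  a_13 = 0·18 + 0·-7 + -1·-19 + -1·-16 = 35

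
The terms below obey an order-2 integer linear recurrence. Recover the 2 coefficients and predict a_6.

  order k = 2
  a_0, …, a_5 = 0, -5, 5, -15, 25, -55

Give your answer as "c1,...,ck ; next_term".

  a_2 = -1·-5 + 2·0 = 5
  a_3 = -1·5 + 2·-5 = -15
  a_4 = -1·-15 + 2·5 = 25
  a_5 = -1·25 + 2·-15 = -55
  a_6 = -1·-55 + 2·25 = 105

-1,2 ; 105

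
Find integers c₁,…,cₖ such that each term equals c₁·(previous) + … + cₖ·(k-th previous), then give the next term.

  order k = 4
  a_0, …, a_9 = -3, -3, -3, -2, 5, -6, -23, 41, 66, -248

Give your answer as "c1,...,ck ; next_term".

-1,-4,0,3 ; -85

  a_4 = -1·-2 + -4·-3 + 0·-3 + 3·-3 = 5
  a_5 = -1·5 + -4·-2 + 0·-3 + 3·-3 = -6
  a_6 = -1·-6 + -4·5 + 0·-2 + 3·-3 = -23
  a_7 = -1·-23 + -4·-6 + 0·5 + 3·-2 = 41
  a_8 = -1·41 + -4·-23 + 0·-6 + 3·5 = 66
  a_9 = -1·66 + -4·41 + 0·-23 + 3·-6 = -248
  a_10 = -1·-248 + -4·66 + 0·41 + 3·-23 = -85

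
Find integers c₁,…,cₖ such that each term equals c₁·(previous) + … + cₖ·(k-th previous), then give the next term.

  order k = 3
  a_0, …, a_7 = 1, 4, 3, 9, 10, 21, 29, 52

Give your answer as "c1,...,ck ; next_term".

  a_3 = 0·3 + 2·4 + 1·1 = 9
  a_4 = 0·9 + 2·3 + 1·4 = 10
  a_5 = 0·10 + 2·9 + 1·3 = 21
  a_6 = 0·21 + 2·10 + 1·9 = 29
  a_7 = 0·29 + 2·21 + 1·10 = 52
  a_8 = 0·52 + 2·29 + 1·21 = 79

0,2,1 ; 79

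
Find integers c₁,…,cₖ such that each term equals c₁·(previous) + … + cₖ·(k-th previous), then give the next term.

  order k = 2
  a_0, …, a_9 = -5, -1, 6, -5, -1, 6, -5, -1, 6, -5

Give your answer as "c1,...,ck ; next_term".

  a_2 = -1·-1 + -1·-5 = 6
  a_3 = -1·6 + -1·-1 = -5
  a_4 = -1·-5 + -1·6 = -1
  a_5 = -1·-1 + -1·-5 = 6
  a_6 = -1·6 + -1·-1 = -5
  a_7 = -1·-5 + -1·6 = -1
  a_8 = -1·-1 + -1·-5 = 6
  a_9 = -1·6 + -1·-1 = -5
  a_10 = -1·-5 + -1·6 = -1

-1,-1 ; -1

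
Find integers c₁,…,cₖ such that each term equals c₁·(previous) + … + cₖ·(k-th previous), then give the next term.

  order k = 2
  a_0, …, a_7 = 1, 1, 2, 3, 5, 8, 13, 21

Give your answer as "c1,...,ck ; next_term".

1,1 ; 34

  a_2 = 1·1 + 1·1 = 2
  a_3 = 1·2 + 1·1 = 3
  a_4 = 1·3 + 1·2 = 5
  a_5 = 1·5 + 1·3 = 8
  a_6 = 1·8 + 1·5 = 13
  a_7 = 1·13 + 1·8 = 21
  a_8 = 1·21 + 1·13 = 34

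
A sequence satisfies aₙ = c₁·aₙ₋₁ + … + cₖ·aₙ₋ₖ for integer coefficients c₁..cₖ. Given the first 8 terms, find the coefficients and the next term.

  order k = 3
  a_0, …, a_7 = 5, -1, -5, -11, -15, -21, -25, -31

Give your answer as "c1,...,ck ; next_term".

1,1,-1 ; -35

  a_3 = 1·-5 + 1·-1 + -1·5 = -11
  a_4 = 1·-11 + 1·-5 + -1·-1 = -15
  a_5 = 1·-15 + 1·-11 + -1·-5 = -21
  a_6 = 1·-21 + 1·-15 + -1·-11 = -25
  a_7 = 1·-25 + 1·-21 + -1·-15 = -31
  a_8 = 1·-31 + 1·-25 + -1·-21 = -35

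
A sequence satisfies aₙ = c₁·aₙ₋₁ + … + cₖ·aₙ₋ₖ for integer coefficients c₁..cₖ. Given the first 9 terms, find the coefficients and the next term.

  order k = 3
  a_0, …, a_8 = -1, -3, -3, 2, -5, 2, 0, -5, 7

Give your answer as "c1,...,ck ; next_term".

-1,0,1 ; -7

  a_3 = -1·-3 + 0·-3 + 1·-1 = 2
  a_4 = -1·2 + 0·-3 + 1·-3 = -5
  a_5 = -1·-5 + 0·2 + 1·-3 = 2
  a_6 = -1·2 + 0·-5 + 1·2 = 0
  a_7 = -1·0 + 0·2 + 1·-5 = -5
  a_8 = -1·-5 + 0·0 + 1·2 = 7
  a_9 = -1·7 + 0·-5 + 1·0 = -7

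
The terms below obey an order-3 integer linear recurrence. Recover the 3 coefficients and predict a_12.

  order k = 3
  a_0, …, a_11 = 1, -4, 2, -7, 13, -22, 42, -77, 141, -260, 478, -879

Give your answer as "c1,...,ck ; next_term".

  a_3 = -1·2 + 1·-4 + -1·1 = -7
  a_4 = -1·-7 + 1·2 + -1·-4 = 13
  a_5 = -1·13 + 1·-7 + -1·2 = -22
  a_6 = -1·-22 + 1·13 + -1·-7 = 42
  a_7 = -1·42 + 1·-22 + -1·13 = -77
  a_8 = -1·-77 + 1·42 + -1·-22 = 141
  a_9 = -1·141 + 1·-77 + -1·42 = -260
  a_10 = -1·-260 + 1·141 + -1·-77 = 478
  a_11 = -1·478 + 1·-260 + -1·141 = -879
  a_12 = -1·-879 + 1·478 + -1·-260 = 1617

-1,1,-1 ; 1617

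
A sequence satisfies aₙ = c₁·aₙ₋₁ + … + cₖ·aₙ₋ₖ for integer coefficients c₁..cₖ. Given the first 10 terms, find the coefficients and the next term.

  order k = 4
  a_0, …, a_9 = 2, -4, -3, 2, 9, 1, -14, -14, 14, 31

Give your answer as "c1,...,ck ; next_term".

  a_4 = 2·2 + -1·-3 + 1·-4 + 3·2 = 9
  a_5 = 2·9 + -1·2 + 1·-3 + 3·-4 = 1
  a_6 = 2·1 + -1·9 + 1·2 + 3·-3 = -14
  a_7 = 2·-14 + -1·1 + 1·9 + 3·2 = -14
  a_8 = 2·-14 + -1·-14 + 1·1 + 3·9 = 14
  a_9 = 2·14 + -1·-14 + 1·-14 + 3·1 = 31
  a_10 = 2·31 + -1·14 + 1·-14 + 3·-14 = -8

2,-1,1,3 ; -8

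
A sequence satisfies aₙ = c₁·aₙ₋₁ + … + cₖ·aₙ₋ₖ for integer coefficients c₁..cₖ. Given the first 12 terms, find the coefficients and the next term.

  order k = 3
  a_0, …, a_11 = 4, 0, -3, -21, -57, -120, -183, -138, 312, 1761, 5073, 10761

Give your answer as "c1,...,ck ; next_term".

3,-2,-3 ; 16854

  a_3 = 3·-3 + -2·0 + -3·4 = -21
  a_4 = 3·-21 + -2·-3 + -3·0 = -57
  a_5 = 3·-57 + -2·-21 + -3·-3 = -120
  a_6 = 3·-120 + -2·-57 + -3·-21 = -183
  a_7 = 3·-183 + -2·-120 + -3·-57 = -138
  a_8 = 3·-138 + -2·-183 + -3·-120 = 312
  a_9 = 3·312 + -2·-138 + -3·-183 = 1761
  a_10 = 3·1761 + -2·312 + -3·-138 = 5073
  a_11 = 3·5073 + -2·1761 + -3·312 = 10761
  a_12 = 3·10761 + -2·5073 + -3·1761 = 16854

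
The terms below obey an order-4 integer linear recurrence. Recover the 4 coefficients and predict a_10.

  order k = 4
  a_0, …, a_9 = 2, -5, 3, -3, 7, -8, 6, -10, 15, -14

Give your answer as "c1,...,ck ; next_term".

  a_4 = 0·-3 + 0·3 + -1·-5 + 1·2 = 7
  a_5 = 0·7 + 0·-3 + -1·3 + 1·-5 = -8
  a_6 = 0·-8 + 0·7 + -1·-3 + 1·3 = 6
  a_7 = 0·6 + 0·-8 + -1·7 + 1·-3 = -10
  a_8 = 0·-10 + 0·6 + -1·-8 + 1·7 = 15
  a_9 = 0·15 + 0·-10 + -1·6 + 1·-8 = -14
  a_10 = 0·-14 + 0·15 + -1·-10 + 1·6 = 16

0,0,-1,1 ; 16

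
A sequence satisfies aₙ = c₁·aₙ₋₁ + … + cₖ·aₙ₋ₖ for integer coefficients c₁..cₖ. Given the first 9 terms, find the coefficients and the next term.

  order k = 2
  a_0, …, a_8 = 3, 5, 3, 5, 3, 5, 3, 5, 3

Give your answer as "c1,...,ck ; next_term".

  a_2 = 0·5 + 1·3 = 3
  a_3 = 0·3 + 1·5 = 5
  a_4 = 0·5 + 1·3 = 3
  a_5 = 0·3 + 1·5 = 5
  a_6 = 0·5 + 1·3 = 3
  a_7 = 0·3 + 1·5 = 5
  a_8 = 0·5 + 1·3 = 3
  a_9 = 0·3 + 1·5 = 5

0,1 ; 5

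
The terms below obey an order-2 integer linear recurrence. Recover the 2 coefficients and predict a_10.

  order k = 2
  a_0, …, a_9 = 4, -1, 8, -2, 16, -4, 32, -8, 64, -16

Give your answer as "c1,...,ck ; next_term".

0,2 ; 128

  a_2 = 0·-1 + 2·4 = 8
  a_3 = 0·8 + 2·-1 = -2
  a_4 = 0·-2 + 2·8 = 16
  a_5 = 0·16 + 2·-2 = -4
  a_6 = 0·-4 + 2·16 = 32
  a_7 = 0·32 + 2·-4 = -8
  a_8 = 0·-8 + 2·32 = 64
  a_9 = 0·64 + 2·-8 = -16
  a_10 = 0·-16 + 2·64 = 128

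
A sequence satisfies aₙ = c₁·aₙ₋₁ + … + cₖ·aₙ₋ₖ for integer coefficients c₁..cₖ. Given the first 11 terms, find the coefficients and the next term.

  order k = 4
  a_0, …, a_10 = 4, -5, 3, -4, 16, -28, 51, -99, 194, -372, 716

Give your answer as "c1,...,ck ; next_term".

  a_4 = -1·-4 + 1·3 + -1·-5 + 1·4 = 16
  a_5 = -1·16 + 1·-4 + -1·3 + 1·-5 = -28
  a_6 = -1·-28 + 1·16 + -1·-4 + 1·3 = 51
  a_7 = -1·51 + 1·-28 + -1·16 + 1·-4 = -99
  a_8 = -1·-99 + 1·51 + -1·-28 + 1·16 = 194
  a_9 = -1·194 + 1·-99 + -1·51 + 1·-28 = -372
  a_10 = -1·-372 + 1·194 + -1·-99 + 1·51 = 716
  a_11 = -1·716 + 1·-372 + -1·194 + 1·-99 = -1381

-1,1,-1,1 ; -1381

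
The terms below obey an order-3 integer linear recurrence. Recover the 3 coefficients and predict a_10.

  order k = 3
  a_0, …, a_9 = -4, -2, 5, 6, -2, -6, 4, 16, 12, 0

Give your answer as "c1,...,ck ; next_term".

  a_3 = 2·5 + -2·-2 + 2·-4 = 6
  a_4 = 2·6 + -2·5 + 2·-2 = -2
  a_5 = 2·-2 + -2·6 + 2·5 = -6
  a_6 = 2·-6 + -2·-2 + 2·6 = 4
  a_7 = 2·4 + -2·-6 + 2·-2 = 16
  a_8 = 2·16 + -2·4 + 2·-6 = 12
  a_9 = 2·12 + -2·16 + 2·4 = 0
  a_10 = 2·0 + -2·12 + 2·16 = 8

2,-2,2 ; 8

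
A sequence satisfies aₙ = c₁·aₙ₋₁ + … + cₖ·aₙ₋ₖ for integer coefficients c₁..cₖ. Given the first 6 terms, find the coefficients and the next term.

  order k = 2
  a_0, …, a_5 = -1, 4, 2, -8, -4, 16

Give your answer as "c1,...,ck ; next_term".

  a_2 = 0·4 + -2·-1 = 2
  a_3 = 0·2 + -2·4 = -8
  a_4 = 0·-8 + -2·2 = -4
  a_5 = 0·-4 + -2·-8 = 16
  a_6 = 0·16 + -2·-4 = 8

0,-2 ; 8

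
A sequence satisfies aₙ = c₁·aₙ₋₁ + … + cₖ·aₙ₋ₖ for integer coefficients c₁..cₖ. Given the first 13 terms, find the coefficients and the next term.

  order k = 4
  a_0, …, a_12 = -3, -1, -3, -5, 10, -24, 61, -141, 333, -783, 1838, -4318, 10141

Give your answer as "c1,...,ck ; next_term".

-2,1,0,-1 ; -23817

  a_4 = -2·-5 + 1·-3 + 0·-1 + -1·-3 = 10
  a_5 = -2·10 + 1·-5 + 0·-3 + -1·-1 = -24
  a_6 = -2·-24 + 1·10 + 0·-5 + -1·-3 = 61
  a_7 = -2·61 + 1·-24 + 0·10 + -1·-5 = -141
  a_8 = -2·-141 + 1·61 + 0·-24 + -1·10 = 333
  a_9 = -2·333 + 1·-141 + 0·61 + -1·-24 = -783
  a_10 = -2·-783 + 1·333 + 0·-141 + -1·61 = 1838
  a_11 = -2·1838 + 1·-783 + 0·333 + -1·-141 = -4318
  a_12 = -2·-4318 + 1·1838 + 0·-783 + -1·333 = 10141
  a_13 = -2·10141 + 1·-4318 + 0·1838 + -1·-783 = -23817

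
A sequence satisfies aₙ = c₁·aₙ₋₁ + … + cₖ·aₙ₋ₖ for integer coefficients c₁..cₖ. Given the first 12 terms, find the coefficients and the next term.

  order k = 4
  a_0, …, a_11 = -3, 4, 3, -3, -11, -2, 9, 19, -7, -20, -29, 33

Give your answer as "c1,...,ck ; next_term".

  a_4 = 0·-3 + 0·3 + -2·4 + 1·-3 = -11
  a_5 = 0·-11 + 0·-3 + -2·3 + 1·4 = -2
  a_6 = 0·-2 + 0·-11 + -2·-3 + 1·3 = 9
  a_7 = 0·9 + 0·-2 + -2·-11 + 1·-3 = 19
  a_8 = 0·19 + 0·9 + -2·-2 + 1·-11 = -7
  a_9 = 0·-7 + 0·19 + -2·9 + 1·-2 = -20
  a_10 = 0·-20 + 0·-7 + -2·19 + 1·9 = -29
  a_11 = 0·-29 + 0·-20 + -2·-7 + 1·19 = 33
  a_12 = 0·33 + 0·-29 + -2·-20 + 1·-7 = 33

0,0,-2,1 ; 33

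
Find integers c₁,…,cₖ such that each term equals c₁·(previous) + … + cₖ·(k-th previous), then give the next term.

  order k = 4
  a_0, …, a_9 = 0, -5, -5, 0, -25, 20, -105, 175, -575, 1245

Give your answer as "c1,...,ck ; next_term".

-2,2,3,3 ; -3430

  a_4 = -2·0 + 2·-5 + 3·-5 + 3·0 = -25
  a_5 = -2·-25 + 2·0 + 3·-5 + 3·-5 = 20
  a_6 = -2·20 + 2·-25 + 3·0 + 3·-5 = -105
  a_7 = -2·-105 + 2·20 + 3·-25 + 3·0 = 175
  a_8 = -2·175 + 2·-105 + 3·20 + 3·-25 = -575
  a_9 = -2·-575 + 2·175 + 3·-105 + 3·20 = 1245
  a_10 = -2·1245 + 2·-575 + 3·175 + 3·-105 = -3430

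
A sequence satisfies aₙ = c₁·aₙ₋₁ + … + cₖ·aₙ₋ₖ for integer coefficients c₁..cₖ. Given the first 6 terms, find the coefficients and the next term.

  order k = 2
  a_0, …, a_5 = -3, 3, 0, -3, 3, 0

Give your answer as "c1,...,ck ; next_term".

  a_2 = -1·3 + -1·-3 = 0
  a_3 = -1·0 + -1·3 = -3
  a_4 = -1·-3 + -1·0 = 3
  a_5 = -1·3 + -1·-3 = 0
  a_6 = -1·0 + -1·3 = -3

-1,-1 ; -3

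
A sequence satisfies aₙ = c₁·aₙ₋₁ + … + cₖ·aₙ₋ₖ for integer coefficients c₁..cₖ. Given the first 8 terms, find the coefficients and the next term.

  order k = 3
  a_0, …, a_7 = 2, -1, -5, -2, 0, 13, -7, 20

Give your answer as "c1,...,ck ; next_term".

  a_3 = -1·-5 + 1·-1 + -3·2 = -2
  a_4 = -1·-2 + 1·-5 + -3·-1 = 0
  a_5 = -1·0 + 1·-2 + -3·-5 = 13
  a_6 = -1·13 + 1·0 + -3·-2 = -7
  a_7 = -1·-7 + 1·13 + -3·0 = 20
  a_8 = -1·20 + 1·-7 + -3·13 = -66

-1,1,-3 ; -66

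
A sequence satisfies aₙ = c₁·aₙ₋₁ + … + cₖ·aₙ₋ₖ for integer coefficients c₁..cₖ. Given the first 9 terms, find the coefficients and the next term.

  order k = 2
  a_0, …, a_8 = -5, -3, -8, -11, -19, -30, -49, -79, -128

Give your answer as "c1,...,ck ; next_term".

1,1 ; -207

  a_2 = 1·-3 + 1·-5 = -8
  a_3 = 1·-8 + 1·-3 = -11
  a_4 = 1·-11 + 1·-8 = -19
  a_5 = 1·-19 + 1·-11 = -30
  a_6 = 1·-30 + 1·-19 = -49
  a_7 = 1·-49 + 1·-30 = -79
  a_8 = 1·-79 + 1·-49 = -128
  a_9 = 1·-128 + 1·-79 = -207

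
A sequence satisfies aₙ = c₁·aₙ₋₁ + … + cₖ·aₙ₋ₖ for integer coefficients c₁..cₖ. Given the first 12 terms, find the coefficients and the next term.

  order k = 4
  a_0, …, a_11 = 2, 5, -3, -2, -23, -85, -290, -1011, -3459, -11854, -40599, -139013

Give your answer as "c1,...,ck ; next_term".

  a_4 = 3·-2 + 2·-3 + -1·5 + -3·2 = -23
  a_5 = 3·-23 + 2·-2 + -1·-3 + -3·5 = -85
  a_6 = 3·-85 + 2·-23 + -1·-2 + -3·-3 = -290
  a_7 = 3·-290 + 2·-85 + -1·-23 + -3·-2 = -1011
  a_8 = 3·-1011 + 2·-290 + -1·-85 + -3·-23 = -3459
  a_9 = 3·-3459 + 2·-1011 + -1·-290 + -3·-85 = -11854
  a_10 = 3·-11854 + 2·-3459 + -1·-1011 + -3·-290 = -40599
  a_11 = 3·-40599 + 2·-11854 + -1·-3459 + -3·-1011 = -139013
  a_12 = 3·-139013 + 2·-40599 + -1·-11854 + -3·-3459 = -476006

3,2,-1,-3 ; -476006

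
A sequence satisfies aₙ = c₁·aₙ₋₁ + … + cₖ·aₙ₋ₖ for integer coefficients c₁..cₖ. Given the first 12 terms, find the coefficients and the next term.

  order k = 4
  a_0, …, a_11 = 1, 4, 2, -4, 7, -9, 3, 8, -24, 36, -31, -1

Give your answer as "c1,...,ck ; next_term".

-1,0,1,-1 ; 61

  a_4 = -1·-4 + 0·2 + 1·4 + -1·1 = 7
  a_5 = -1·7 + 0·-4 + 1·2 + -1·4 = -9
  a_6 = -1·-9 + 0·7 + 1·-4 + -1·2 = 3
  a_7 = -1·3 + 0·-9 + 1·7 + -1·-4 = 8
  a_8 = -1·8 + 0·3 + 1·-9 + -1·7 = -24
  a_9 = -1·-24 + 0·8 + 1·3 + -1·-9 = 36
  a_10 = -1·36 + 0·-24 + 1·8 + -1·3 = -31
  a_11 = -1·-31 + 0·36 + 1·-24 + -1·8 = -1
  a_12 = -1·-1 + 0·-31 + 1·36 + -1·-24 = 61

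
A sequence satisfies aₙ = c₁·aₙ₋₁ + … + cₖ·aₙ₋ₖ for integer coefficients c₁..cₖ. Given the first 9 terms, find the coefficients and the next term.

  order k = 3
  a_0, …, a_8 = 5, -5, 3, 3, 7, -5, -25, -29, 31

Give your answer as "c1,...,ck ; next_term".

  a_3 = 1·3 + -2·-5 + -2·5 = 3
  a_4 = 1·3 + -2·3 + -2·-5 = 7
  a_5 = 1·7 + -2·3 + -2·3 = -5
  a_6 = 1·-5 + -2·7 + -2·3 = -25
  a_7 = 1·-25 + -2·-5 + -2·7 = -29
  a_8 = 1·-29 + -2·-25 + -2·-5 = 31
  a_9 = 1·31 + -2·-29 + -2·-25 = 139

1,-2,-2 ; 139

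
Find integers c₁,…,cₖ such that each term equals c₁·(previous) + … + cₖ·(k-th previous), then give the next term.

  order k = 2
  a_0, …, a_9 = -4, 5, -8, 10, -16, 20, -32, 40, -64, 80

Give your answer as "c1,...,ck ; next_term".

  a_2 = 0·5 + 2·-4 = -8
  a_3 = 0·-8 + 2·5 = 10
  a_4 = 0·10 + 2·-8 = -16
  a_5 = 0·-16 + 2·10 = 20
  a_6 = 0·20 + 2·-16 = -32
  a_7 = 0·-32 + 2·20 = 40
  a_8 = 0·40 + 2·-32 = -64
  a_9 = 0·-64 + 2·40 = 80
  a_10 = 0·80 + 2·-64 = -128

0,2 ; -128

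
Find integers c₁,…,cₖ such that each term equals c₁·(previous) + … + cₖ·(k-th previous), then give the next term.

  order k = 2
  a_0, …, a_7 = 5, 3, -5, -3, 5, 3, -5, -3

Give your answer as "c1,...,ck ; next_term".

0,-1 ; 5

  a_2 = 0·3 + -1·5 = -5
  a_3 = 0·-5 + -1·3 = -3
  a_4 = 0·-3 + -1·-5 = 5
  a_5 = 0·5 + -1·-3 = 3
  a_6 = 0·3 + -1·5 = -5
  a_7 = 0·-5 + -1·3 = -3
  a_8 = 0·-3 + -1·-5 = 5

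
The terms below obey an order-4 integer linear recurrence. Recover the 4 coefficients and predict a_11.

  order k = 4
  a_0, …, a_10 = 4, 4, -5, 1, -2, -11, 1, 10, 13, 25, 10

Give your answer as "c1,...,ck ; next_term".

1,-1,0,-2 ; -35

  a_4 = 1·1 + -1·-5 + 0·4 + -2·4 = -2
  a_5 = 1·-2 + -1·1 + 0·-5 + -2·4 = -11
  a_6 = 1·-11 + -1·-2 + 0·1 + -2·-5 = 1
  a_7 = 1·1 + -1·-11 + 0·-2 + -2·1 = 10
  a_8 = 1·10 + -1·1 + 0·-11 + -2·-2 = 13
  a_9 = 1·13 + -1·10 + 0·1 + -2·-11 = 25
  a_10 = 1·25 + -1·13 + 0·10 + -2·1 = 10
  a_11 = 1·10 + -1·25 + 0·13 + -2·10 = -35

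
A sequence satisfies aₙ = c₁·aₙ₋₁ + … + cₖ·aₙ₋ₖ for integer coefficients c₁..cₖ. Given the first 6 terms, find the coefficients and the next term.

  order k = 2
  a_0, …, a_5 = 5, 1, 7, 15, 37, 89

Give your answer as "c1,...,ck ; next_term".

2,1 ; 215

  a_2 = 2·1 + 1·5 = 7
  a_3 = 2·7 + 1·1 = 15
  a_4 = 2·15 + 1·7 = 37
  a_5 = 2·37 + 1·15 = 89
  a_6 = 2·89 + 1·37 = 215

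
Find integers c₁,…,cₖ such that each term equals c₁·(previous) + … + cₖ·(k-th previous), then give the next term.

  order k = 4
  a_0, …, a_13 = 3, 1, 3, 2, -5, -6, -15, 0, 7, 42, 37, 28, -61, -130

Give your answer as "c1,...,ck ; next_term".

  a_4 = 0·2 + 1·3 + -2·1 + -2·3 = -5
  a_5 = 0·-5 + 1·2 + -2·3 + -2·1 = -6
  a_6 = 0·-6 + 1·-5 + -2·2 + -2·3 = -15
  a_7 = 0·-15 + 1·-6 + -2·-5 + -2·2 = 0
  a_8 = 0·0 + 1·-15 + -2·-6 + -2·-5 = 7
  a_9 = 0·7 + 1·0 + -2·-15 + -2·-6 = 42
  a_10 = 0·42 + 1·7 + -2·0 + -2·-15 = 37
  a_11 = 0·37 + 1·42 + -2·7 + -2·0 = 28
  a_12 = 0·28 + 1·37 + -2·42 + -2·7 = -61
  a_13 = 0·-61 + 1·28 + -2·37 + -2·42 = -130
  a_14 = 0·-130 + 1·-61 + -2·28 + -2·37 = -191

0,1,-2,-2 ; -191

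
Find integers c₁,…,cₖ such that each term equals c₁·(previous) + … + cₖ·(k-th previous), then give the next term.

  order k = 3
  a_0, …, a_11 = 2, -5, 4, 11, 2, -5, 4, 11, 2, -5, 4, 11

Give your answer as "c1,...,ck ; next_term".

  a_3 = 1·4 + -1·-5 + 1·2 = 11
  a_4 = 1·11 + -1·4 + 1·-5 = 2
  a_5 = 1·2 + -1·11 + 1·4 = -5
  a_6 = 1·-5 + -1·2 + 1·11 = 4
  a_7 = 1·4 + -1·-5 + 1·2 = 11
  a_8 = 1·11 + -1·4 + 1·-5 = 2
  a_9 = 1·2 + -1·11 + 1·4 = -5
  a_10 = 1·-5 + -1·2 + 1·11 = 4
  a_11 = 1·4 + -1·-5 + 1·2 = 11
  a_12 = 1·11 + -1·4 + 1·-5 = 2

1,-1,1 ; 2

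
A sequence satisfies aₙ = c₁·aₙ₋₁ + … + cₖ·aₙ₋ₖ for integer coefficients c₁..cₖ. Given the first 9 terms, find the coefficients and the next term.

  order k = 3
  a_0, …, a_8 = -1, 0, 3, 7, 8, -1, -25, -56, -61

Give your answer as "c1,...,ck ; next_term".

  a_3 = 2·3 + -2·0 + -1·-1 = 7
  a_4 = 2·7 + -2·3 + -1·0 = 8
  a_5 = 2·8 + -2·7 + -1·3 = -1
  a_6 = 2·-1 + -2·8 + -1·7 = -25
  a_7 = 2·-25 + -2·-1 + -1·8 = -56
  a_8 = 2·-56 + -2·-25 + -1·-1 = -61
  a_9 = 2·-61 + -2·-56 + -1·-25 = 15

2,-2,-1 ; 15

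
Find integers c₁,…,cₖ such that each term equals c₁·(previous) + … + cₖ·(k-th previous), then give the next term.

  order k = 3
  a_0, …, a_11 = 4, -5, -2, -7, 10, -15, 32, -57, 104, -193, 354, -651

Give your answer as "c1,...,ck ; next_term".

  a_3 = -1·-2 + 1·-5 + -1·4 = -7
  a_4 = -1·-7 + 1·-2 + -1·-5 = 10
  a_5 = -1·10 + 1·-7 + -1·-2 = -15
  a_6 = -1·-15 + 1·10 + -1·-7 = 32
  a_7 = -1·32 + 1·-15 + -1·10 = -57
  a_8 = -1·-57 + 1·32 + -1·-15 = 104
  a_9 = -1·104 + 1·-57 + -1·32 = -193
  a_10 = -1·-193 + 1·104 + -1·-57 = 354
  a_11 = -1·354 + 1·-193 + -1·104 = -651
  a_12 = -1·-651 + 1·354 + -1·-193 = 1198

-1,1,-1 ; 1198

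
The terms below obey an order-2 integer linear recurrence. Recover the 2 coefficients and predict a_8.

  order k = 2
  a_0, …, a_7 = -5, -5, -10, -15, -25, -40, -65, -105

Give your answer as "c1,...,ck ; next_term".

1,1 ; -170

  a_2 = 1·-5 + 1·-5 = -10
  a_3 = 1·-10 + 1·-5 = -15
  a_4 = 1·-15 + 1·-10 = -25
  a_5 = 1·-25 + 1·-15 = -40
  a_6 = 1·-40 + 1·-25 = -65
  a_7 = 1·-65 + 1·-40 = -105
  a_8 = 1·-105 + 1·-65 = -170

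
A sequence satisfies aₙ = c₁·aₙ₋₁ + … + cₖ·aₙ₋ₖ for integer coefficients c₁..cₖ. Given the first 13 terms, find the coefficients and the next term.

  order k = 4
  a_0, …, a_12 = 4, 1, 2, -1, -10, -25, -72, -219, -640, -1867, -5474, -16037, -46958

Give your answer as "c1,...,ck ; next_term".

  a_4 = 3·-1 + -1·2 + 3·1 + -2·4 = -10
  a_5 = 3·-10 + -1·-1 + 3·2 + -2·1 = -25
  a_6 = 3·-25 + -1·-10 + 3·-1 + -2·2 = -72
  a_7 = 3·-72 + -1·-25 + 3·-10 + -2·-1 = -219
  a_8 = 3·-219 + -1·-72 + 3·-25 + -2·-10 = -640
  a_9 = 3·-640 + -1·-219 + 3·-72 + -2·-25 = -1867
  a_10 = 3·-1867 + -1·-640 + 3·-219 + -2·-72 = -5474
  a_11 = 3·-5474 + -1·-1867 + 3·-640 + -2·-219 = -16037
  a_12 = 3·-16037 + -1·-5474 + 3·-1867 + -2·-640 = -46958
  a_13 = 3·-46958 + -1·-16037 + 3·-5474 + -2·-1867 = -137525

3,-1,3,-2 ; -137525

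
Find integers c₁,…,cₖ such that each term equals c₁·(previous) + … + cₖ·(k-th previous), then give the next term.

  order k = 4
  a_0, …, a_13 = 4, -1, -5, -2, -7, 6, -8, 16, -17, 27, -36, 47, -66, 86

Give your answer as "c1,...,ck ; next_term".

  a_4 = -1·-2 + 1·-5 + 0·-1 + -1·4 = -7
  a_5 = -1·-7 + 1·-2 + 0·-5 + -1·-1 = 6
  a_6 = -1·6 + 1·-7 + 0·-2 + -1·-5 = -8
  a_7 = -1·-8 + 1·6 + 0·-7 + -1·-2 = 16
  a_8 = -1·16 + 1·-8 + 0·6 + -1·-7 = -17
  a_9 = -1·-17 + 1·16 + 0·-8 + -1·6 = 27
  a_10 = -1·27 + 1·-17 + 0·16 + -1·-8 = -36
  a_11 = -1·-36 + 1·27 + 0·-17 + -1·16 = 47
  a_12 = -1·47 + 1·-36 + 0·27 + -1·-17 = -66
  a_13 = -1·-66 + 1·47 + 0·-36 + -1·27 = 86
  a_14 = -1·86 + 1·-66 + 0·47 + -1·-36 = -116

-1,1,0,-1 ; -116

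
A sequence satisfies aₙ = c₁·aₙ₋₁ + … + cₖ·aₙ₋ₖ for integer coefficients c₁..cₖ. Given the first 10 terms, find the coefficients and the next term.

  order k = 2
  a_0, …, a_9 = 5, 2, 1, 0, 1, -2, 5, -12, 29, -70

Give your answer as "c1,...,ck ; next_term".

  a_2 = -2·2 + 1·5 = 1
  a_3 = -2·1 + 1·2 = 0
  a_4 = -2·0 + 1·1 = 1
  a_5 = -2·1 + 1·0 = -2
  a_6 = -2·-2 + 1·1 = 5
  a_7 = -2·5 + 1·-2 = -12
  a_8 = -2·-12 + 1·5 = 29
  a_9 = -2·29 + 1·-12 = -70
  a_10 = -2·-70 + 1·29 = 169

-2,1 ; 169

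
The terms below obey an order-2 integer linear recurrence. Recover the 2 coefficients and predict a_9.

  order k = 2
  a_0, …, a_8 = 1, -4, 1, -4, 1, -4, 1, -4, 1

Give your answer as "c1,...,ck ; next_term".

  a_2 = 0·-4 + 1·1 = 1
  a_3 = 0·1 + 1·-4 = -4
  a_4 = 0·-4 + 1·1 = 1
  a_5 = 0·1 + 1·-4 = -4
  a_6 = 0·-4 + 1·1 = 1
  a_7 = 0·1 + 1·-4 = -4
  a_8 = 0·-4 + 1·1 = 1
  a_9 = 0·1 + 1·-4 = -4

0,1 ; -4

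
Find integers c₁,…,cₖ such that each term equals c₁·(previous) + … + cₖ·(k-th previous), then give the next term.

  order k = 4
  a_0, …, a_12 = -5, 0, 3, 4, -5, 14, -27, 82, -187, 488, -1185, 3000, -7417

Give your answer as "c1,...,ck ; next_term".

-1,3,-1,2 ; 18578

  a_4 = -1·4 + 3·3 + -1·0 + 2·-5 = -5
  a_5 = -1·-5 + 3·4 + -1·3 + 2·0 = 14
  a_6 = -1·14 + 3·-5 + -1·4 + 2·3 = -27
  a_7 = -1·-27 + 3·14 + -1·-5 + 2·4 = 82
  a_8 = -1·82 + 3·-27 + -1·14 + 2·-5 = -187
  a_9 = -1·-187 + 3·82 + -1·-27 + 2·14 = 488
  a_10 = -1·488 + 3·-187 + -1·82 + 2·-27 = -1185
  a_11 = -1·-1185 + 3·488 + -1·-187 + 2·82 = 3000
  a_12 = -1·3000 + 3·-1185 + -1·488 + 2·-187 = -7417
  a_13 = -1·-7417 + 3·3000 + -1·-1185 + 2·488 = 18578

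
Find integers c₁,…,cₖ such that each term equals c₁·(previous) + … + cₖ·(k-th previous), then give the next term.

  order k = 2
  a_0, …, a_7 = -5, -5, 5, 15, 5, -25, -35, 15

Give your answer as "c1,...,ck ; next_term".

1,-2 ; 85

  a_2 = 1·-5 + -2·-5 = 5
  a_3 = 1·5 + -2·-5 = 15
  a_4 = 1·15 + -2·5 = 5
  a_5 = 1·5 + -2·15 = -25
  a_6 = 1·-25 + -2·5 = -35
  a_7 = 1·-35 + -2·-25 = 15
  a_8 = 1·15 + -2·-35 = 85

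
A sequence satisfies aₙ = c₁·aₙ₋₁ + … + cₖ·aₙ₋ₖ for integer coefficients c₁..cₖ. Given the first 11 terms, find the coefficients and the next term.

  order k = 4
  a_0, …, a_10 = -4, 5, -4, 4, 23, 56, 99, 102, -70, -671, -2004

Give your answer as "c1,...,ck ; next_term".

3,-3,-1,-1 ; -4031

  a_4 = 3·4 + -3·-4 + -1·5 + -1·-4 = 23
  a_5 = 3·23 + -3·4 + -1·-4 + -1·5 = 56
  a_6 = 3·56 + -3·23 + -1·4 + -1·-4 = 99
  a_7 = 3·99 + -3·56 + -1·23 + -1·4 = 102
  a_8 = 3·102 + -3·99 + -1·56 + -1·23 = -70
  a_9 = 3·-70 + -3·102 + -1·99 + -1·56 = -671
  a_10 = 3·-671 + -3·-70 + -1·102 + -1·99 = -2004
  a_11 = 3·-2004 + -3·-671 + -1·-70 + -1·102 = -4031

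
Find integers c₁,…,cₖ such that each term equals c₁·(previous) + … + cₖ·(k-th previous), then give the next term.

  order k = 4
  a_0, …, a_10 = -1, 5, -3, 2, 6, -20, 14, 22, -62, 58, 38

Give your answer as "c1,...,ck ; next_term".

-1,-2,0,-2 ; -198

  a_4 = -1·2 + -2·-3 + 0·5 + -2·-1 = 6
  a_5 = -1·6 + -2·2 + 0·-3 + -2·5 = -20
  a_6 = -1·-20 + -2·6 + 0·2 + -2·-3 = 14
  a_7 = -1·14 + -2·-20 + 0·6 + -2·2 = 22
  a_8 = -1·22 + -2·14 + 0·-20 + -2·6 = -62
  a_9 = -1·-62 + -2·22 + 0·14 + -2·-20 = 58
  a_10 = -1·58 + -2·-62 + 0·22 + -2·14 = 38
  a_11 = -1·38 + -2·58 + 0·-62 + -2·22 = -198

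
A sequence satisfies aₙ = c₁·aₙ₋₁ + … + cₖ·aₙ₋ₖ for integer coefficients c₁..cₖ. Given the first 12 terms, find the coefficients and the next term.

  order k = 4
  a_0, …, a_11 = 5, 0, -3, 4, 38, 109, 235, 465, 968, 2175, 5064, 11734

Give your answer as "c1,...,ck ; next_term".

3,-2,-1,4 ; 26771

  a_4 = 3·4 + -2·-3 + -1·0 + 4·5 = 38
  a_5 = 3·38 + -2·4 + -1·-3 + 4·0 = 109
  a_6 = 3·109 + -2·38 + -1·4 + 4·-3 = 235
  a_7 = 3·235 + -2·109 + -1·38 + 4·4 = 465
  a_8 = 3·465 + -2·235 + -1·109 + 4·38 = 968
  a_9 = 3·968 + -2·465 + -1·235 + 4·109 = 2175
  a_10 = 3·2175 + -2·968 + -1·465 + 4·235 = 5064
  a_11 = 3·5064 + -2·2175 + -1·968 + 4·465 = 11734
  a_12 = 3·11734 + -2·5064 + -1·2175 + 4·968 = 26771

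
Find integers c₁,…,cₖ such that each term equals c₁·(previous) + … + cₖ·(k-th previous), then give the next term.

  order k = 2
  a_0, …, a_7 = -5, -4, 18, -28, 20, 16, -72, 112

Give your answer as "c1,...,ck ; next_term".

-2,-2 ; -80

  a_2 = -2·-4 + -2·-5 = 18
  a_3 = -2·18 + -2·-4 = -28
  a_4 = -2·-28 + -2·18 = 20
  a_5 = -2·20 + -2·-28 = 16
  a_6 = -2·16 + -2·20 = -72
  a_7 = -2·-72 + -2·16 = 112
  a_8 = -2·112 + -2·-72 = -80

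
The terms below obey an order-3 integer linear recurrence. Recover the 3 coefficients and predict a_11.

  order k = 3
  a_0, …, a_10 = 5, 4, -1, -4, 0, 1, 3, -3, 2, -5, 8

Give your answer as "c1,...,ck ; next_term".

-1,0,-1 ; -10

  a_3 = -1·-1 + 0·4 + -1·5 = -4
  a_4 = -1·-4 + 0·-1 + -1·4 = 0
  a_5 = -1·0 + 0·-4 + -1·-1 = 1
  a_6 = -1·1 + 0·0 + -1·-4 = 3
  a_7 = -1·3 + 0·1 + -1·0 = -3
  a_8 = -1·-3 + 0·3 + -1·1 = 2
  a_9 = -1·2 + 0·-3 + -1·3 = -5
  a_10 = -1·-5 + 0·2 + -1·-3 = 8
  a_11 = -1·8 + 0·-5 + -1·2 = -10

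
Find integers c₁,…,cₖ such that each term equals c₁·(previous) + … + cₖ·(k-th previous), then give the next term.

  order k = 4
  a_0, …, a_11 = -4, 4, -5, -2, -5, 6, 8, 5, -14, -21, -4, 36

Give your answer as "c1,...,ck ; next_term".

  a_4 = 1·-2 + -1·-5 + -1·4 + 1·-4 = -5
  a_5 = 1·-5 + -1·-2 + -1·-5 + 1·4 = 6
  a_6 = 1·6 + -1·-5 + -1·-2 + 1·-5 = 8
  a_7 = 1·8 + -1·6 + -1·-5 + 1·-2 = 5
  a_8 = 1·5 + -1·8 + -1·6 + 1·-5 = -14
  a_9 = 1·-14 + -1·5 + -1·8 + 1·6 = -21
  a_10 = 1·-21 + -1·-14 + -1·5 + 1·8 = -4
  a_11 = 1·-4 + -1·-21 + -1·-14 + 1·5 = 36
  a_12 = 1·36 + -1·-4 + -1·-21 + 1·-14 = 47

1,-1,-1,1 ; 47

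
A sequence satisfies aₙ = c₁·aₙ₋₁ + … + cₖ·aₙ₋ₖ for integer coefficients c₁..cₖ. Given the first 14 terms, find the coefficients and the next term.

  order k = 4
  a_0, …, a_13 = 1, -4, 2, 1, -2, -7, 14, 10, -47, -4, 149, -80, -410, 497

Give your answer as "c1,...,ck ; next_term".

-1,-3,-1,1 ; 962

  a_4 = -1·1 + -3·2 + -1·-4 + 1·1 = -2
  a_5 = -1·-2 + -3·1 + -1·2 + 1·-4 = -7
  a_6 = -1·-7 + -3·-2 + -1·1 + 1·2 = 14
  a_7 = -1·14 + -3·-7 + -1·-2 + 1·1 = 10
  a_8 = -1·10 + -3·14 + -1·-7 + 1·-2 = -47
  a_9 = -1·-47 + -3·10 + -1·14 + 1·-7 = -4
  a_10 = -1·-4 + -3·-47 + -1·10 + 1·14 = 149
  a_11 = -1·149 + -3·-4 + -1·-47 + 1·10 = -80
  a_12 = -1·-80 + -3·149 + -1·-4 + 1·-47 = -410
  a_13 = -1·-410 + -3·-80 + -1·149 + 1·-4 = 497
  a_14 = -1·497 + -3·-410 + -1·-80 + 1·149 = 962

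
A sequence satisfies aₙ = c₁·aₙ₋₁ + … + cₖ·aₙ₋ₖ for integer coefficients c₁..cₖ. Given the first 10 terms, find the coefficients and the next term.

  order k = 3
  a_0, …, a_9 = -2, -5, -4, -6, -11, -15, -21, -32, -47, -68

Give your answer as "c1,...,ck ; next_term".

  a_3 = 1·-4 + 0·-5 + 1·-2 = -6
  a_4 = 1·-6 + 0·-4 + 1·-5 = -11
  a_5 = 1·-11 + 0·-6 + 1·-4 = -15
  a_6 = 1·-15 + 0·-11 + 1·-6 = -21
  a_7 = 1·-21 + 0·-15 + 1·-11 = -32
  a_8 = 1·-32 + 0·-21 + 1·-15 = -47
  a_9 = 1·-47 + 0·-32 + 1·-21 = -68
  a_10 = 1·-68 + 0·-47 + 1·-32 = -100

1,0,1 ; -100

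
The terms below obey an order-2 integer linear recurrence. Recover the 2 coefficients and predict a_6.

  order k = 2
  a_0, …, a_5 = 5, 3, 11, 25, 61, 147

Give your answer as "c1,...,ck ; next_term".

2,1 ; 355

  a_2 = 2·3 + 1·5 = 11
  a_3 = 2·11 + 1·3 = 25
  a_4 = 2·25 + 1·11 = 61
  a_5 = 2·61 + 1·25 = 147
  a_6 = 2·147 + 1·61 = 355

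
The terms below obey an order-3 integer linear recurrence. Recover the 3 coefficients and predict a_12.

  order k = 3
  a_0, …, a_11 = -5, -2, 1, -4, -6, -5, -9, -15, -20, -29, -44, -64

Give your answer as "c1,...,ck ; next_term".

1,0,1 ; -93

  a_3 = 1·1 + 0·-2 + 1·-5 = -4
  a_4 = 1·-4 + 0·1 + 1·-2 = -6
  a_5 = 1·-6 + 0·-4 + 1·1 = -5
  a_6 = 1·-5 + 0·-6 + 1·-4 = -9
  a_7 = 1·-9 + 0·-5 + 1·-6 = -15
  a_8 = 1·-15 + 0·-9 + 1·-5 = -20
  a_9 = 1·-20 + 0·-15 + 1·-9 = -29
  a_10 = 1·-29 + 0·-20 + 1·-15 = -44
  a_11 = 1·-44 + 0·-29 + 1·-20 = -64
  a_12 = 1·-64 + 0·-44 + 1·-29 = -93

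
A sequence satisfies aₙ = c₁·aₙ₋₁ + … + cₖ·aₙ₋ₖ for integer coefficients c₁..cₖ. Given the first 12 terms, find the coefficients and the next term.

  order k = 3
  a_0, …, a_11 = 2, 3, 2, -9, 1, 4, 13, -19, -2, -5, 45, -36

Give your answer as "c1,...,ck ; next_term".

-1,-1,-2 ; 1

  a_3 = -1·2 + -1·3 + -2·2 = -9
  a_4 = -1·-9 + -1·2 + -2·3 = 1
  a_5 = -1·1 + -1·-9 + -2·2 = 4
  a_6 = -1·4 + -1·1 + -2·-9 = 13
  a_7 = -1·13 + -1·4 + -2·1 = -19
  a_8 = -1·-19 + -1·13 + -2·4 = -2
  a_9 = -1·-2 + -1·-19 + -2·13 = -5
  a_10 = -1·-5 + -1·-2 + -2·-19 = 45
  a_11 = -1·45 + -1·-5 + -2·-2 = -36
  a_12 = -1·-36 + -1·45 + -2·-5 = 1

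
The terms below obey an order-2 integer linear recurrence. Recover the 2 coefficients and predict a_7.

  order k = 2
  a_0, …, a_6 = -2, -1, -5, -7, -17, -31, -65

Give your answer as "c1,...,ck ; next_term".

1,2 ; -127

  a_2 = 1·-1 + 2·-2 = -5
  a_3 = 1·-5 + 2·-1 = -7
  a_4 = 1·-7 + 2·-5 = -17
  a_5 = 1·-17 + 2·-7 = -31
  a_6 = 1·-31 + 2·-17 = -65
  a_7 = 1·-65 + 2·-31 = -127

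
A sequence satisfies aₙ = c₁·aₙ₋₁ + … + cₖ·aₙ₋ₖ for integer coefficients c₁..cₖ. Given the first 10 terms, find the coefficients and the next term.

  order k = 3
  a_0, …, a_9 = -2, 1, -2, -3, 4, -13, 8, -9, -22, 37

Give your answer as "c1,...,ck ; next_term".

-1,1,3 ; -86

  a_3 = -1·-2 + 1·1 + 3·-2 = -3
  a_4 = -1·-3 + 1·-2 + 3·1 = 4
  a_5 = -1·4 + 1·-3 + 3·-2 = -13
  a_6 = -1·-13 + 1·4 + 3·-3 = 8
  a_7 = -1·8 + 1·-13 + 3·4 = -9
  a_8 = -1·-9 + 1·8 + 3·-13 = -22
  a_9 = -1·-22 + 1·-9 + 3·8 = 37
  a_10 = -1·37 + 1·-22 + 3·-9 = -86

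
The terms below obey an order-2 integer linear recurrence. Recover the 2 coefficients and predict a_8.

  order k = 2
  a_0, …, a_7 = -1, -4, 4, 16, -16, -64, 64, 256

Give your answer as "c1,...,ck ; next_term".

  a_2 = 0·-4 + -4·-1 = 4
  a_3 = 0·4 + -4·-4 = 16
  a_4 = 0·16 + -4·4 = -16
  a_5 = 0·-16 + -4·16 = -64
  a_6 = 0·-64 + -4·-16 = 64
  a_7 = 0·64 + -4·-64 = 256
  a_8 = 0·256 + -4·64 = -256

0,-4 ; -256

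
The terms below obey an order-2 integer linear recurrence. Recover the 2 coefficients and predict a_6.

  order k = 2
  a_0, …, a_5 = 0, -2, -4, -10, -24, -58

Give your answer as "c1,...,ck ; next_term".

  a_2 = 2·-2 + 1·0 = -4
  a_3 = 2·-4 + 1·-2 = -10
  a_4 = 2·-10 + 1·-4 = -24
  a_5 = 2·-24 + 1·-10 = -58
  a_6 = 2·-58 + 1·-24 = -140

2,1 ; -140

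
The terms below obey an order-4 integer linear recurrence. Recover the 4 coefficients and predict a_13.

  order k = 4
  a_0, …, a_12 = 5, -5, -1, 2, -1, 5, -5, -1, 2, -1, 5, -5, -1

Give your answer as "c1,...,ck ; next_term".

  a_4 = -1·2 + -1·-1 + -1·-5 + -1·5 = -1
  a_5 = -1·-1 + -1·2 + -1·-1 + -1·-5 = 5
  a_6 = -1·5 + -1·-1 + -1·2 + -1·-1 = -5
  a_7 = -1·-5 + -1·5 + -1·-1 + -1·2 = -1
  a_8 = -1·-1 + -1·-5 + -1·5 + -1·-1 = 2
  a_9 = -1·2 + -1·-1 + -1·-5 + -1·5 = -1
  a_10 = -1·-1 + -1·2 + -1·-1 + -1·-5 = 5
  a_11 = -1·5 + -1·-1 + -1·2 + -1·-1 = -5
  a_12 = -1·-5 + -1·5 + -1·-1 + -1·2 = -1
  a_13 = -1·-1 + -1·-5 + -1·5 + -1·-1 = 2

-1,-1,-1,-1 ; 2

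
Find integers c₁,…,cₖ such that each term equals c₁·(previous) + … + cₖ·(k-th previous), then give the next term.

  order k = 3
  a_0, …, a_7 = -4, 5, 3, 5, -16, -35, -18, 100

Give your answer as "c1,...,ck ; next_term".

1,-2,-3 ; 241

  a_3 = 1·3 + -2·5 + -3·-4 = 5
  a_4 = 1·5 + -2·3 + -3·5 = -16
  a_5 = 1·-16 + -2·5 + -3·3 = -35
  a_6 = 1·-35 + -2·-16 + -3·5 = -18
  a_7 = 1·-18 + -2·-35 + -3·-16 = 100
  a_8 = 1·100 + -2·-18 + -3·-35 = 241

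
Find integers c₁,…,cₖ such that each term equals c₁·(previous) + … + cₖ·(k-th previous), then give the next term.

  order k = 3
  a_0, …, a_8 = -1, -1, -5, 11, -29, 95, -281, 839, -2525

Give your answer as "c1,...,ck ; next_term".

-2,2,-3 ; 7571

  a_3 = -2·-5 + 2·-1 + -3·-1 = 11
  a_4 = -2·11 + 2·-5 + -3·-1 = -29
  a_5 = -2·-29 + 2·11 + -3·-5 = 95
  a_6 = -2·95 + 2·-29 + -3·11 = -281
  a_7 = -2·-281 + 2·95 + -3·-29 = 839
  a_8 = -2·839 + 2·-281 + -3·95 = -2525
  a_9 = -2·-2525 + 2·839 + -3·-281 = 7571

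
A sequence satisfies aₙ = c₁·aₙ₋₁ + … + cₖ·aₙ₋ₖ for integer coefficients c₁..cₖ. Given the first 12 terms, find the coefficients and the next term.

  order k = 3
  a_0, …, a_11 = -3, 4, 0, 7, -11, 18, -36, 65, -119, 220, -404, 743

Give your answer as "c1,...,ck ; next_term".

-1,1,-1 ; -1367

  a_3 = -1·0 + 1·4 + -1·-3 = 7
  a_4 = -1·7 + 1·0 + -1·4 = -11
  a_5 = -1·-11 + 1·7 + -1·0 = 18
  a_6 = -1·18 + 1·-11 + -1·7 = -36
  a_7 = -1·-36 + 1·18 + -1·-11 = 65
  a_8 = -1·65 + 1·-36 + -1·18 = -119
  a_9 = -1·-119 + 1·65 + -1·-36 = 220
  a_10 = -1·220 + 1·-119 + -1·65 = -404
  a_11 = -1·-404 + 1·220 + -1·-119 = 743
  a_12 = -1·743 + 1·-404 + -1·220 = -1367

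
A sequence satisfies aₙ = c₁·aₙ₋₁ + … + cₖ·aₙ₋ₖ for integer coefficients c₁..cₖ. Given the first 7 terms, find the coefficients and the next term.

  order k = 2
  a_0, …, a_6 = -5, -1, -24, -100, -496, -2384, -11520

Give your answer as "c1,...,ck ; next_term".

4,4 ; -55616

  a_2 = 4·-1 + 4·-5 = -24
  a_3 = 4·-24 + 4·-1 = -100
  a_4 = 4·-100 + 4·-24 = -496
  a_5 = 4·-496 + 4·-100 = -2384
  a_6 = 4·-2384 + 4·-496 = -11520
  a_7 = 4·-11520 + 4·-2384 = -55616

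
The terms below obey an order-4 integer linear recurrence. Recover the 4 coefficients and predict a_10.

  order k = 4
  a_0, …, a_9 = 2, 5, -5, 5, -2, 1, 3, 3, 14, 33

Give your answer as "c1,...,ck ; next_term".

2,2,0,-1 ; 91

  a_4 = 2·5 + 2·-5 + 0·5 + -1·2 = -2
  a_5 = 2·-2 + 2·5 + 0·-5 + -1·5 = 1
  a_6 = 2·1 + 2·-2 + 0·5 + -1·-5 = 3
  a_7 = 2·3 + 2·1 + 0·-2 + -1·5 = 3
  a_8 = 2·3 + 2·3 + 0·1 + -1·-2 = 14
  a_9 = 2·14 + 2·3 + 0·3 + -1·1 = 33
  a_10 = 2·33 + 2·14 + 0·3 + -1·3 = 91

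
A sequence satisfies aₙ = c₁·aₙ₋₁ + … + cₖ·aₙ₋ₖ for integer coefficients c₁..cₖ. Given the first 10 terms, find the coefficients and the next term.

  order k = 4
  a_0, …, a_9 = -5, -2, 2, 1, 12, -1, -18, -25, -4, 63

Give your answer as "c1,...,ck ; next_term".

0,-1,-2,-2 ; 90

  a_4 = 0·1 + -1·2 + -2·-2 + -2·-5 = 12
  a_5 = 0·12 + -1·1 + -2·2 + -2·-2 = -1
  a_6 = 0·-1 + -1·12 + -2·1 + -2·2 = -18
  a_7 = 0·-18 + -1·-1 + -2·12 + -2·1 = -25
  a_8 = 0·-25 + -1·-18 + -2·-1 + -2·12 = -4
  a_9 = 0·-4 + -1·-25 + -2·-18 + -2·-1 = 63
  a_10 = 0·63 + -1·-4 + -2·-25 + -2·-18 = 90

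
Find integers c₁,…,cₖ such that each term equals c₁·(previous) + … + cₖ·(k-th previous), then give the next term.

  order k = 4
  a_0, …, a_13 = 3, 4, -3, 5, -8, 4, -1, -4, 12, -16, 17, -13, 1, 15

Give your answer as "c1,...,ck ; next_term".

-1,0,0,-1 ; -32

  a_4 = -1·5 + 0·-3 + 0·4 + -1·3 = -8
  a_5 = -1·-8 + 0·5 + 0·-3 + -1·4 = 4
  a_6 = -1·4 + 0·-8 + 0·5 + -1·-3 = -1
  a_7 = -1·-1 + 0·4 + 0·-8 + -1·5 = -4
  a_8 = -1·-4 + 0·-1 + 0·4 + -1·-8 = 12
  a_9 = -1·12 + 0·-4 + 0·-1 + -1·4 = -16
  a_10 = -1·-16 + 0·12 + 0·-4 + -1·-1 = 17
  a_11 = -1·17 + 0·-16 + 0·12 + -1·-4 = -13
  a_12 = -1·-13 + 0·17 + 0·-16 + -1·12 = 1
  a_13 = -1·1 + 0·-13 + 0·17 + -1·-16 = 15
  a_14 = -1·15 + 0·1 + 0·-13 + -1·17 = -32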